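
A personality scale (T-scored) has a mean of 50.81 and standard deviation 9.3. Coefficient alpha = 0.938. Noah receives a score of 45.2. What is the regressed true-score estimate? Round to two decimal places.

Regress the observed score toward the mean by the unreliability: T̂ = 0.938·45.2 + 0.062·50.81 = 42.3976 + 3.15022 = 45.548.

45.55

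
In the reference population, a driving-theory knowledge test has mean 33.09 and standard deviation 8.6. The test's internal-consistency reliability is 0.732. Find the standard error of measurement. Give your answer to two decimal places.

SEM = SD · √(1 − ρ) = 8.6 × √0.268 = 8.6 × 0.5177 = 4.452

4.45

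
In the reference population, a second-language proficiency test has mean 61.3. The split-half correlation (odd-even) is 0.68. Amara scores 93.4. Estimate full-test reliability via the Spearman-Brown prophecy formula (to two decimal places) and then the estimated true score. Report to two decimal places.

87.30

Spearman-Brown: ρ = 2r/(1 + r) = 2(0.68)/(1 + 0.68) = 1.360/1.68 = 0.8095 → 0.81
T̂ = 0.81(93.4) + 0.19(61.3) = 75.654 + 11.647 = 87.301 → 87.30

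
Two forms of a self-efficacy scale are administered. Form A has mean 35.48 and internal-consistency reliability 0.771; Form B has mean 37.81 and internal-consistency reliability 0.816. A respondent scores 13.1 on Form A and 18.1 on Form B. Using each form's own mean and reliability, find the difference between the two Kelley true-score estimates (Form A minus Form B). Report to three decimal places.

T̂_A = 0.771(13.1) + 0.229(35.48) = 18.22502
T̂_B = 0.816(18.1) + 0.184(37.81) = 21.72664
T̂_A − T̂_B = -3.50162

-3.502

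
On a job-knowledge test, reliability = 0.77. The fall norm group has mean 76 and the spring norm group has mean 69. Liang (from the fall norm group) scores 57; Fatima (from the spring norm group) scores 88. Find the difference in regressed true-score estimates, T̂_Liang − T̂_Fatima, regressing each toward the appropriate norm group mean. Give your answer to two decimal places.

T̂_Liang = 0.77(57) + 0.23(76) = 61.3700
T̂_Fatima = 0.77(88) + 0.23(69) = 83.6300
Difference = 61.3700 − 83.6300 = -22.2600

-22.26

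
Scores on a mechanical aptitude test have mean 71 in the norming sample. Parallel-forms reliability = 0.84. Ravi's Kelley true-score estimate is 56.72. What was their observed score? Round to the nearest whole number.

54

T̂ = ρX + (1 − ρ)μ  ⇒  X = (T̂ − (1 − ρ)μ) / ρ
X = (56.72 − 0.16 × 71) / 0.84 = (56.72 − 11.36) / 0.84 = 45.36 / 0.84 = 54.00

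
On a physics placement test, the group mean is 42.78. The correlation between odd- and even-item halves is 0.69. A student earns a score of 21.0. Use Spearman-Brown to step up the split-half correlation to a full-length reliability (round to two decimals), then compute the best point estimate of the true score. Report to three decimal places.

Spearman-Brown: ρ = 2r/(1 + r) = 2(0.69)/(1 + 0.69) = 1.380/1.69 = 0.8166 → 0.82
T̂ = 0.82(21.0) + 0.18(42.78) = 17.220 + 7.7004 = 24.9204 → 24.920

24.920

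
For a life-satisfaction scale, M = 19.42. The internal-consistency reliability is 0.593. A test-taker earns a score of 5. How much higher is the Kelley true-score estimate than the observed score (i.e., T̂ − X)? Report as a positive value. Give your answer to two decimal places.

T̂ = ρX + (1 − ρ)μ
  = 0.593 × 5 + 0.407 × 19.42
  = 2.965 + 7.90394
  = 10.8689
  ≈ 10.869
T̂ − X = 10.869 − 5 = 5.869 → 5.87

5.87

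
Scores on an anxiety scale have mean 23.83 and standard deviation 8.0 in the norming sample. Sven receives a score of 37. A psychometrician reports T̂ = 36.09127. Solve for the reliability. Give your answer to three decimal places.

0.931

T̂ = ρX + (1 − ρ)μ  ⇒  T̂ − μ = ρ(X − μ)
ρ = (T̂ − μ)/(X − μ) = (36.09127 − 23.83) / (37 − 23.83) = 12.26127 / 13.17 = 0.93100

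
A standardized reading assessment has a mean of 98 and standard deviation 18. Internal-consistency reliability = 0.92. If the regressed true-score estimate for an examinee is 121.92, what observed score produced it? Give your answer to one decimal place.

T̂ = ρX + (1 − ρ)μ  ⇒  X = (T̂ − (1 − ρ)μ) / ρ
X = (121.92 − 0.08 × 98) / 0.92 = (121.92 − 7.84) / 0.92 = 114.08 / 0.92 = 124.000

124.0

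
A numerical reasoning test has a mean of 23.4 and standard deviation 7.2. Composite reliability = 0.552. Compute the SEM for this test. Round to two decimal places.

SEM = SD · √(1 − ρ) = 7.2 × √0.448 = 7.2 × 0.6693 = 4.819

4.82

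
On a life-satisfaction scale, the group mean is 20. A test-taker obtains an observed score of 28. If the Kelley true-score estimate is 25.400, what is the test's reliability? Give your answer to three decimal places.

T̂ = ρX + (1 − ρ)μ  ⇒  T̂ − μ = ρ(X − μ)
ρ = (T̂ − μ)/(X − μ) = (25.400 − 20) / (28 − 20) = 5.400 / 8.0 = 0.67500

0.675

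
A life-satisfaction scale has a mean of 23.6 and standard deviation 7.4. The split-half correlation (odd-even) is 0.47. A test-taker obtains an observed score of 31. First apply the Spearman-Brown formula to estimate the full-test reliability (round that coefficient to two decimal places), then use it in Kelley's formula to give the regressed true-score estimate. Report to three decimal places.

28.336

Spearman-Brown: ρ = 2r/(1 + r) = 2(0.47)/(1 + 0.47) = 0.940/1.47 = 0.6395 → 0.64
Kelley's formula gives T̂ = 0.64·31 + 0.36·23.6 = 19.84 + 8.496 = 28.3360.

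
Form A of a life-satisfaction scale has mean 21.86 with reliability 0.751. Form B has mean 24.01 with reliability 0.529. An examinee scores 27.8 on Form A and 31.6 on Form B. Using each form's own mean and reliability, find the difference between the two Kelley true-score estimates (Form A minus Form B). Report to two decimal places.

-1.70

T̂_A = 0.751(27.8) + 0.249(21.86) = 26.3209
T̂_B = 0.529(31.6) + 0.471(24.01) = 28.0251
T̂_A − T̂_B = -1.7042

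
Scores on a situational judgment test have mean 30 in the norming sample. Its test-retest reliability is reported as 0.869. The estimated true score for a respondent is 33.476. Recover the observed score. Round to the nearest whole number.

T̂ = ρX + (1 − ρ)μ  ⇒  X = (T̂ − (1 − ρ)μ) / ρ
X = (33.476 − 0.131 × 30) / 0.869 = (33.476 − 3.930) / 0.869 = 29.546 / 0.869 = 34.00

34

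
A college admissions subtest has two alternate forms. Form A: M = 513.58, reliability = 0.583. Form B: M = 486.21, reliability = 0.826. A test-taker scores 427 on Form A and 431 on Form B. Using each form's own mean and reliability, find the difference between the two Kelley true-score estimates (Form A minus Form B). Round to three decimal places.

22.497

T̂_A = 0.583(427) + 0.417(513.58) = 463.10386
T̂_B = 0.826(431) + 0.174(486.21) = 440.60654
T̂_A − T̂_B = 22.49732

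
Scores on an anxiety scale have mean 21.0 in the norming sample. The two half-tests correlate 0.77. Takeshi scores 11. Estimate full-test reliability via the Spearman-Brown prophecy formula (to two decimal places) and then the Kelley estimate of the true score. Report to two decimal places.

12.30

Spearman-Brown: ρ = 2r/(1 + r) = 2(0.77)/(1 + 0.77) = 1.540/1.77 = 0.8701 → 0.87
T̂ = 0.87(11) + 0.13(21.0) = 9.57 + 2.730 = 12.300 → 12.30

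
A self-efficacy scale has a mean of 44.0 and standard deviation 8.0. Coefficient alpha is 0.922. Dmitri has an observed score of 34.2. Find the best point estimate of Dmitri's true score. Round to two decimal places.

T̂ = ρX + (1 − ρ)μ
  = 0.922 × 34.2 + 0.078 × 44.0
  = 31.5324 + 3.4320
  = 34.964
  ≈ 34.96

34.96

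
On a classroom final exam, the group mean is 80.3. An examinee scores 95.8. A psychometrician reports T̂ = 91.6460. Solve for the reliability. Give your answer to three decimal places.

T̂ = ρX + (1 − ρ)μ  ⇒  T̂ − μ = ρ(X − μ)
ρ = (T̂ − μ)/(X − μ) = (91.6460 − 80.3) / (95.8 − 80.3) = 11.3460 / 15.5 = 0.73200

0.732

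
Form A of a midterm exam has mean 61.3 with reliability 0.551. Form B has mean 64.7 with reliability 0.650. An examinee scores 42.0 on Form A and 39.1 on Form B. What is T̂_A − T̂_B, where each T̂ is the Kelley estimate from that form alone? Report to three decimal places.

T̂_A = 0.551(42.0) + 0.449(61.3) = 50.66570
T̂_B = 0.650(39.1) + 0.350(64.7) = 48.06000
T̂_A − T̂_B = 2.60570

2.606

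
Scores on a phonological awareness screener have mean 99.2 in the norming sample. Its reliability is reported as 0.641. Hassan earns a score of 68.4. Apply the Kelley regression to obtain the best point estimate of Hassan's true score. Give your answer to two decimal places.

T̂ = ρX + (1 − ρ)μ
  = 0.641 × 68.4 + 0.359 × 99.2
  = 43.8444 + 35.6128
  = 79.457
  ≈ 79.46

79.46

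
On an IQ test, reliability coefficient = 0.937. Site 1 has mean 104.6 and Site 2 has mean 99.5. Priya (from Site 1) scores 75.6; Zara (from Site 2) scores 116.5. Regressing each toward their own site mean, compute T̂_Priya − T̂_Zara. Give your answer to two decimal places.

-38.00

T̂_Priya = 0.937(75.6) + 0.063(104.6) = 77.4270
T̂_Zara = 0.937(116.5) + 0.063(99.5) = 115.4290
Difference = 77.4270 − 115.4290 = -38.0020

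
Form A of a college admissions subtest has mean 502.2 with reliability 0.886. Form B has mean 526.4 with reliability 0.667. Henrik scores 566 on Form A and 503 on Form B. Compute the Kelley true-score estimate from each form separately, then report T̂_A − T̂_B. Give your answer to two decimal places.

47.93

T̂_A = 0.886(566) + 0.114(502.2) = 558.7268
T̂_B = 0.667(503) + 0.333(526.4) = 510.7922
T̂_A − T̂_B = 47.9346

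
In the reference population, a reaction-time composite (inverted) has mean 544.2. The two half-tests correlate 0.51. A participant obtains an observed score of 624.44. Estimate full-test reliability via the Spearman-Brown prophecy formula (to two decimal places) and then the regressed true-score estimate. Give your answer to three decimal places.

598.763

Spearman-Brown: ρ = 2r/(1 + r) = 2(0.51)/(1 + 0.51) = 1.020/1.51 = 0.6755 → 0.68
T̂ = ρX + (1 − ρ)μ
  = 0.68 × 624.44 + 0.32 × 544.2
  = 424.6192 + 174.144
  = 598.7632
  ≈ 598.763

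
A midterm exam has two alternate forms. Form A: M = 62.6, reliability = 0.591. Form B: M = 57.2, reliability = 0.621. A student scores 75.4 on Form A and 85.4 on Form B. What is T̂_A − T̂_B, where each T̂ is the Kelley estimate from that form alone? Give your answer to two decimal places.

-4.55

T̂_A = 0.591(75.4) + 0.409(62.6) = 70.1648
T̂_B = 0.621(85.4) + 0.379(57.2) = 74.7122
T̂_A − T̂_B = -4.5474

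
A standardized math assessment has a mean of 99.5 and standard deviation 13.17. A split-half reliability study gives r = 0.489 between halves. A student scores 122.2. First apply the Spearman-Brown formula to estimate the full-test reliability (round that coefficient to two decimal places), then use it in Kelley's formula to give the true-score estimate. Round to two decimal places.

114.48

Spearman-Brown: ρ = 2r/(1 + r) = 2(0.489)/(1 + 0.489) = 0.9780/1.489 = 0.6568 → 0.66
Weight the observed score by reliability and the mean by (1 − reliability): T̂ = 0.66·122.2 + 0.34·99.5 = 80.652 + 33.830 = 114.482.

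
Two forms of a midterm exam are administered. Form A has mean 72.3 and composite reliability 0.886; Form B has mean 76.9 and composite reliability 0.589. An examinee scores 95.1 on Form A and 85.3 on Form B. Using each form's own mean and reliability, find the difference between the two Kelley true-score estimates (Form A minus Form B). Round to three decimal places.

T̂_A = 0.886(95.1) + 0.114(72.3) = 92.50080
T̂_B = 0.589(85.3) + 0.411(76.9) = 81.84760
T̂_A − T̂_B = 10.65320

10.653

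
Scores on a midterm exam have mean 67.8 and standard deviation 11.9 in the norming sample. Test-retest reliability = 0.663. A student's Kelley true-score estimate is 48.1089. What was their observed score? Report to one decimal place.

38.1

T̂ = ρX + (1 − ρ)μ  ⇒  X = (T̂ − (1 − ρ)μ) / ρ
X = (48.1089 − 0.337 × 67.8) / 0.663 = (48.1089 − 22.8486) / 0.663 = 25.2603 / 0.663 = 38.100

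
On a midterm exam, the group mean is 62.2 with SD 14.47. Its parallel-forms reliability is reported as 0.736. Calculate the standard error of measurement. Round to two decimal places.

7.43

SEM = SD · √(1 − ρ) = 14.47 × √0.264 = 14.47 × 0.5138 = 7.435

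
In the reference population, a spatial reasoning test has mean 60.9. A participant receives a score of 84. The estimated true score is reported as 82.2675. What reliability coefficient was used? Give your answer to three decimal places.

T̂ = ρX + (1 − ρ)μ  ⇒  T̂ − μ = ρ(X − μ)
ρ = (T̂ − μ)/(X − μ) = (82.2675 − 60.9) / (84 − 60.9) = 21.3675 / 23.1 = 0.92500

0.925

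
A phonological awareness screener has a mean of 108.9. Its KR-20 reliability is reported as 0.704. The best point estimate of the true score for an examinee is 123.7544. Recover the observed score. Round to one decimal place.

130.0

T̂ = ρX + (1 − ρ)μ  ⇒  X = (T̂ − (1 − ρ)μ) / ρ
X = (123.7544 − 0.296 × 108.9) / 0.704 = (123.7544 − 32.2344) / 0.704 = 91.5200 / 0.704 = 130.000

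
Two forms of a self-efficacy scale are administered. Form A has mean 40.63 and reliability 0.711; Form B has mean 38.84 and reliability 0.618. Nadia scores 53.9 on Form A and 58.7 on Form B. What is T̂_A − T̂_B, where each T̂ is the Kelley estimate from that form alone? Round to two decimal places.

-1.05

T̂_A = 0.711(53.9) + 0.289(40.63) = 50.0650
T̂_B = 0.618(58.7) + 0.382(38.84) = 51.1135
T̂_A − T̂_B = -1.0485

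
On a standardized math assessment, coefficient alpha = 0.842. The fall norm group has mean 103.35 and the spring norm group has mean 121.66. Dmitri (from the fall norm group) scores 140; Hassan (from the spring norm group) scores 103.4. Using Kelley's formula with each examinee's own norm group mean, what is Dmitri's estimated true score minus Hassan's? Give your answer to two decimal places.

T̂_Dmitri = 0.842(140) + 0.158(103.35) = 134.2093
T̂_Hassan = 0.842(103.4) + 0.158(121.66) = 106.2851
Difference = 134.2093 − 106.2851 = 27.9242

27.92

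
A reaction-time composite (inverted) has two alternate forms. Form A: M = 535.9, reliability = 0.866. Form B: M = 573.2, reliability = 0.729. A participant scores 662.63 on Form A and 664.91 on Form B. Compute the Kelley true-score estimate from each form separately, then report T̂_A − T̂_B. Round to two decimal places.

T̂_A = 0.866(662.63) + 0.134(535.9) = 645.6482
T̂_B = 0.729(664.91) + 0.271(573.2) = 640.0566
T̂_A − T̂_B = 5.5916

5.59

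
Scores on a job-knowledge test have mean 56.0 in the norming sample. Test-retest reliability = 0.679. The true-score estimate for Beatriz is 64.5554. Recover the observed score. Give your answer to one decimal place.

T̂ = ρX + (1 − ρ)μ  ⇒  X = (T̂ − (1 − ρ)μ) / ρ
X = (64.5554 − 0.321 × 56.0) / 0.679 = (64.5554 − 17.9760) / 0.679 = 46.5794 / 0.679 = 68.600

68.6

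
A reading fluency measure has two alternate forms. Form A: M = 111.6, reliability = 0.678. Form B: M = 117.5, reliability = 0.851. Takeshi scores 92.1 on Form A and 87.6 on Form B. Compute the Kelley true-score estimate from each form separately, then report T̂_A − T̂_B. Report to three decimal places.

6.324

T̂_A = 0.678(92.1) + 0.322(111.6) = 98.37900
T̂_B = 0.851(87.6) + 0.149(117.5) = 92.05510
T̂_A − T̂_B = 6.32390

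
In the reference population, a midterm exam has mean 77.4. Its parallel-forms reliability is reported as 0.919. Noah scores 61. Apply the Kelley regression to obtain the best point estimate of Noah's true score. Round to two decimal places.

Regress the observed score toward the mean by the unreliability: T̂ = 0.919·61 + 0.081·77.4 = 56.059 + 6.2694 = 62.328.

62.33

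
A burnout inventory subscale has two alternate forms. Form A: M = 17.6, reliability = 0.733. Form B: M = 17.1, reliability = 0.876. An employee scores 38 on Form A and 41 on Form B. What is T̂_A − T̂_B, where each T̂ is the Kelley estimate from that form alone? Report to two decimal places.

T̂_A = 0.733(38) + 0.267(17.6) = 32.5532
T̂_B = 0.876(41) + 0.124(17.1) = 38.0364
T̂_A − T̂_B = -5.4832

-5.48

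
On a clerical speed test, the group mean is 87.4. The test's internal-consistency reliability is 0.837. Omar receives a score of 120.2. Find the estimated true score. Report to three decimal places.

T̂ = 0.837(120.2) + 0.163(87.4) = 100.6074 + 14.2462 = 114.8536 → 114.854

114.854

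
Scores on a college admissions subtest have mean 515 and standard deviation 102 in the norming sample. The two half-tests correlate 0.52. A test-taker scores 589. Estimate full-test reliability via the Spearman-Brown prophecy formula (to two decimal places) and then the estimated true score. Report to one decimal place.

565.3

Spearman-Brown: ρ = 2r/(1 + r) = 2(0.52)/(1 + 0.52) = 1.040/1.52 = 0.6842 → 0.68
T̂ = ρX + (1 − ρ)μ
  = 0.68 × 589 + 0.32 × 515
  = 400.52 + 164.80
  = 565.32
  ≈ 565.3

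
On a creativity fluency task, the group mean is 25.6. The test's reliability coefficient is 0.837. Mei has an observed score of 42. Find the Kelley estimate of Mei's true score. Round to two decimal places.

T̂ = 0.837(42) + 0.163(25.6) = 35.154 + 4.1728 = 39.327 → 39.33

39.33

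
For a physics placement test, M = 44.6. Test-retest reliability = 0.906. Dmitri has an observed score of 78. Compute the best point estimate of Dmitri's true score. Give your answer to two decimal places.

T̂ = 0.906(78) + 0.094(44.6) = 70.668 + 4.1924 = 74.860 → 74.86

74.86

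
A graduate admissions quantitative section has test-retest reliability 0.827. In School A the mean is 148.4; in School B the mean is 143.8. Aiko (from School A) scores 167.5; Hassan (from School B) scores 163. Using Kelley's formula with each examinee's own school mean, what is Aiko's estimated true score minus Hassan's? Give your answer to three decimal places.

4.517

T̂_Aiko = 0.827(167.5) + 0.173(148.4) = 164.19570
T̂_Hassan = 0.827(163) + 0.173(143.8) = 159.67840
Difference = 164.19570 − 159.67840 = 4.51730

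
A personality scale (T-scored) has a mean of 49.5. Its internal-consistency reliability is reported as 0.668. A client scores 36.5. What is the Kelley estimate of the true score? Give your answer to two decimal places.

T̂ = ρX + (1 − ρ)μ
  = 0.668 × 36.5 + 0.332 × 49.5
  = 24.3820 + 16.4340
  = 40.816
  ≈ 40.82

40.82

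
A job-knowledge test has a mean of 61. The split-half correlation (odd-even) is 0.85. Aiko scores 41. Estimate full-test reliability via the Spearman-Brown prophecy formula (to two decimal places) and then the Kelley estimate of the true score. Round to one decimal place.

42.6

Spearman-Brown: ρ = 2r/(1 + r) = 2(0.85)/(1 + 0.85) = 1.700/1.85 = 0.9189 → 0.92
Weight the observed score by reliability and the mean by (1 − reliability): T̂ = 0.92·41 + 0.08·61 = 37.72 + 4.88 = 42.60.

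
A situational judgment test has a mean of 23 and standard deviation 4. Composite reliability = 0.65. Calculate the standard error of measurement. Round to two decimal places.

SEM = SD · √(1 − ρ) = 4 × √0.35 = 4 × 0.5916 = 2.366

2.37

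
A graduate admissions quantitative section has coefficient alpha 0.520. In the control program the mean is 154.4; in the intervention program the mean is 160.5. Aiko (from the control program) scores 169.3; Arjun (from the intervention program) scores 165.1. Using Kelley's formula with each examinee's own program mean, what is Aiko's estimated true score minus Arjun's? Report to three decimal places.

T̂_Aiko = 0.520(169.3) + 0.480(154.4) = 162.14800
T̂_Arjun = 0.520(165.1) + 0.480(160.5) = 162.89200
Difference = 162.14800 − 162.89200 = -0.74400

-0.744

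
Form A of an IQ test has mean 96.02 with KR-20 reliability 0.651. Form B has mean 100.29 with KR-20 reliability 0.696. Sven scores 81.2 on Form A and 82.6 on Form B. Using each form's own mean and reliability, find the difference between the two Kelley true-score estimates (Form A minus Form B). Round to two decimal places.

T̂_A = 0.651(81.2) + 0.349(96.02) = 86.3722
T̂_B = 0.696(82.6) + 0.304(100.29) = 87.9778
T̂_A − T̂_B = -1.6056

-1.61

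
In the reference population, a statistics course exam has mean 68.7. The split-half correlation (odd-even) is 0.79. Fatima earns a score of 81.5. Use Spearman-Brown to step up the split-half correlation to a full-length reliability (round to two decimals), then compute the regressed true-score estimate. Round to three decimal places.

Spearman-Brown: ρ = 2r/(1 + r) = 2(0.79)/(1 + 0.79) = 1.580/1.79 = 0.8827 → 0.88
T̂ = ρX + (1 − ρ)μ
  = 0.88 × 81.5 + 0.12 × 68.7
  = 71.720 + 8.244
  = 79.9640
  ≈ 79.964

79.964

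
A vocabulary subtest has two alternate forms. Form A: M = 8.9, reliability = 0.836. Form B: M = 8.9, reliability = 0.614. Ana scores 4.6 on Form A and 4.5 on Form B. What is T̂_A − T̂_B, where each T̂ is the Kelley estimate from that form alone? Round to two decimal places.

T̂_A = 0.836(4.6) + 0.164(8.9) = 5.3052
T̂_B = 0.614(4.5) + 0.386(8.9) = 6.1984
T̂_A − T̂_B = -0.8932

-0.89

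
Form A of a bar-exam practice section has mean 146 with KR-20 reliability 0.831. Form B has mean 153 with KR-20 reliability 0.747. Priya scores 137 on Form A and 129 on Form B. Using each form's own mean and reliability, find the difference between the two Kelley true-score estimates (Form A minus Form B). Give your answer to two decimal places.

T̂_A = 0.831(137) + 0.169(146) = 138.5210
T̂_B = 0.747(129) + 0.253(153) = 135.0720
T̂_A − T̂_B = 3.4490

3.45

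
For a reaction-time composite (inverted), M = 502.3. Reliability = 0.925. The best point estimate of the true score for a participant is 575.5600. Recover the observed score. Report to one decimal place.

581.5

T̂ = ρX + (1 − ρ)μ  ⇒  X = (T̂ − (1 − ρ)μ) / ρ
X = (575.5600 − 0.075 × 502.3) / 0.925 = (575.5600 − 37.6725) / 0.925 = 537.8875 / 0.925 = 581.500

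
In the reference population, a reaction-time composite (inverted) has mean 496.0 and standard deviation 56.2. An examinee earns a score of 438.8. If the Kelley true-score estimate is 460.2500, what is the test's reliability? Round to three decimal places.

0.625

T̂ = ρX + (1 − ρ)μ  ⇒  T̂ − μ = ρ(X − μ)
ρ = (T̂ − μ)/(X − μ) = (460.2500 − 496.0) / (438.8 − 496.0) = -35.7500 / -57.2 = 0.62500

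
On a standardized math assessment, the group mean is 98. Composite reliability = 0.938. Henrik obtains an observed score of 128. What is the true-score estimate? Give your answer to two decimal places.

T̂ = 0.938(128) + 0.062(98) = 120.064 + 6.076 = 126.140 → 126.14

126.14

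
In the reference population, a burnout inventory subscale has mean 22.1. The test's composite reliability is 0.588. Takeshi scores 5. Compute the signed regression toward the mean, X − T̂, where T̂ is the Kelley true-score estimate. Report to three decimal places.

-7.045

T̂ = 0.588(5) + 0.412(22.1) = 2.940 + 9.1052 = 12.04520 → 12.0452
X − T̂ = 5 − 12.0452 = -7.0452 → -7.045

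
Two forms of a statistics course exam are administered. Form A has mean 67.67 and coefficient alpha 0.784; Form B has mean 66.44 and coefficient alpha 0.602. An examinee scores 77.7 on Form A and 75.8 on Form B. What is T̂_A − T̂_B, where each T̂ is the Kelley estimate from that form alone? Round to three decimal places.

3.459

T̂_A = 0.784(77.7) + 0.216(67.67) = 75.53352
T̂_B = 0.602(75.8) + 0.398(66.44) = 72.07472
T̂_A − T̂_B = 3.45880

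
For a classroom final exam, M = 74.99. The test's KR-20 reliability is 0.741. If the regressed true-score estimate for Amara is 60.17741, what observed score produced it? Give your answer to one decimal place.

55.0

T̂ = ρX + (1 − ρ)μ  ⇒  X = (T̂ − (1 − ρ)μ) / ρ
X = (60.17741 − 0.259 × 74.99) / 0.741 = (60.17741 − 19.42241) / 0.741 = 40.75500 / 0.741 = 55.000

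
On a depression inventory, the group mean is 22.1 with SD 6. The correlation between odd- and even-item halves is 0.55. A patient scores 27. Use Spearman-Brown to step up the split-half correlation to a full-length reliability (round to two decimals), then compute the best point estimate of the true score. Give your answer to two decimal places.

25.58

Spearman-Brown: ρ = 2r/(1 + r) = 2(0.55)/(1 + 0.55) = 1.100/1.55 = 0.7097 → 0.71
T̂ = ρX + (1 − ρ)μ
  = 0.71 × 27 + 0.29 × 22.1
  = 19.17 + 6.409
  = 25.579
  ≈ 25.58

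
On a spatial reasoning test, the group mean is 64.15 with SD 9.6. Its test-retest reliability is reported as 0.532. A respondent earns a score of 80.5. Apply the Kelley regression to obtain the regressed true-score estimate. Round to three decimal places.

72.848

Weight the observed score by reliability and the mean by (1 − reliability): T̂ = 0.532·80.5 + 0.468·64.15 = 42.8260 + 30.02220 = 72.8482.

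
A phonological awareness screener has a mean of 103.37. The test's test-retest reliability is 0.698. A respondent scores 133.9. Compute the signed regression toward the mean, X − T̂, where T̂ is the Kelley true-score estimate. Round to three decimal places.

T̂ = 0.698(133.9) + 0.302(103.37) = 93.4622 + 31.21774 = 124.67994 → 124.6799
X − T̂ = 133.9 − 124.6799 = 9.2201 → 9.220

9.220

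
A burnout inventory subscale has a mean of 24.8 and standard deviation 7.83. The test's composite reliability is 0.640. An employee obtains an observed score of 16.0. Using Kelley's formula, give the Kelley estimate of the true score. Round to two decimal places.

19.17

T̂ = 0.640(16.0) + 0.360(24.8) = 10.2400 + 8.9280 = 19.168 → 19.17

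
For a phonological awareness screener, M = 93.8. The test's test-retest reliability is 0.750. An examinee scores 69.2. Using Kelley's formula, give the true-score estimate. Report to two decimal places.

Kelley's formula gives T̂ = 0.750·69.2 + 0.250·93.8 = 51.9000 + 23.4500 = 75.350.

75.35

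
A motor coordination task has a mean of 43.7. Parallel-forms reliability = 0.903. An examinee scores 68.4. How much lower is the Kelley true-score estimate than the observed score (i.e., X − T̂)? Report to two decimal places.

2.40

T̂ = ρX + (1 − ρ)μ
  = 0.903 × 68.4 + 0.097 × 43.7
  = 61.7652 + 4.2389
  = 66.0041
  ≈ 66.004
X − T̂ = 68.4 − 66.004 = 2.396 → 2.40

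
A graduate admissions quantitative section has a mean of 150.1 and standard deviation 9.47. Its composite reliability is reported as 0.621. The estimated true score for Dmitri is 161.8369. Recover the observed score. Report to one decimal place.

169.0

T̂ = ρX + (1 − ρ)μ  ⇒  X = (T̂ − (1 − ρ)μ) / ρ
X = (161.8369 − 0.379 × 150.1) / 0.621 = (161.8369 − 56.8879) / 0.621 = 104.9490 / 0.621 = 169.000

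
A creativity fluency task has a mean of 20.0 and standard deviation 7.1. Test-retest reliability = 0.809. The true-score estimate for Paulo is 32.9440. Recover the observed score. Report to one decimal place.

36.0

T̂ = ρX + (1 − ρ)μ  ⇒  X = (T̂ − (1 − ρ)μ) / ρ
X = (32.9440 − 0.191 × 20.0) / 0.809 = (32.9440 − 3.8200) / 0.809 = 29.1240 / 0.809 = 36.000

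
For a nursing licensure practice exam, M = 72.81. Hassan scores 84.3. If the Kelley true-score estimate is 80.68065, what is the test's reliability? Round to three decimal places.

T̂ = ρX + (1 − ρ)μ  ⇒  T̂ − μ = ρ(X − μ)
ρ = (T̂ − μ)/(X − μ) = (80.68065 − 72.81) / (84.3 − 72.81) = 7.87065 / 11.49 = 0.68500

0.685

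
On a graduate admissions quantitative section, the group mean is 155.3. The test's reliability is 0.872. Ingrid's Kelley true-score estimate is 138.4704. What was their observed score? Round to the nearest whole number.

136

T̂ = ρX + (1 − ρ)μ  ⇒  X = (T̂ − (1 − ρ)μ) / ρ
X = (138.4704 − 0.128 × 155.3) / 0.872 = (138.4704 − 19.8784) / 0.872 = 118.5920 / 0.872 = 136.00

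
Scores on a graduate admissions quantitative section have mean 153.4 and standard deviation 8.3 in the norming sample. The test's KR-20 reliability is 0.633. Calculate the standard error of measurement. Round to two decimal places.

5.03

SEM = SD · √(1 − ρ) = 8.3 × √0.367 = 8.3 × 0.6058 = 5.028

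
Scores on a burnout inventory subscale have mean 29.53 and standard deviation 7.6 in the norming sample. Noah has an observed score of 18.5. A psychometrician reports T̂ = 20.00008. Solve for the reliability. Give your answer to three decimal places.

T̂ = ρX + (1 − ρ)μ  ⇒  T̂ − μ = ρ(X − μ)
ρ = (T̂ − μ)/(X − μ) = (20.00008 − 29.53) / (18.5 − 29.53) = -9.52992 / -11.03 = 0.86400

0.864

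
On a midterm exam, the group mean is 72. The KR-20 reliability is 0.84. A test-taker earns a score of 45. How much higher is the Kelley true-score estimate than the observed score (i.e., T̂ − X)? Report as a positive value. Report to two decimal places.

4.32

Weight the observed score by reliability and the mean by (1 − reliability): T̂ = 0.84·45 + 0.16·72 = 37.80 + 11.52 = 49.3200.
T̂ − X = 49.320 − 45 = 4.320 → 4.32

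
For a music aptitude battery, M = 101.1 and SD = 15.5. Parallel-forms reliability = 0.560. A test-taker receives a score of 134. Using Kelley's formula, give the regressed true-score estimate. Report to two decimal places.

119.52

Kelley's formula gives T̂ = 0.560·134 + 0.440·101.1 = 75.040 + 44.4840 = 119.524.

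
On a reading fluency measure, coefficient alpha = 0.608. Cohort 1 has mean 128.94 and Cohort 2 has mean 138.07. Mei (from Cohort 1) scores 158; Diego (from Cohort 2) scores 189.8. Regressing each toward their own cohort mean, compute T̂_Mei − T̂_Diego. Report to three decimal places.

T̂_Mei = 0.608(158) + 0.392(128.94) = 146.60848
T̂_Diego = 0.608(189.8) + 0.392(138.07) = 169.52184
Difference = 146.60848 − 169.52184 = -22.91336

-22.913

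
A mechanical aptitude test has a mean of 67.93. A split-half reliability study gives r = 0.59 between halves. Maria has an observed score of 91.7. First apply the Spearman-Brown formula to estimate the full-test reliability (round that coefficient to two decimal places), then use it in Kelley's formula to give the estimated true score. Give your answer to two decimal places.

Spearman-Brown: ρ = 2r/(1 + r) = 2(0.59)/(1 + 0.59) = 1.180/1.59 = 0.7421 → 0.74
T̂ = ρX + (1 − ρ)μ
  = 0.74 × 91.7 + 0.26 × 67.93
  = 67.858 + 17.6618
  = 85.520
  ≈ 85.52

85.52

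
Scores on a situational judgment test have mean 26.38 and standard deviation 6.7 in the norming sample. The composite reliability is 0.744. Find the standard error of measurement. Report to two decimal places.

3.39

SEM = SD · √(1 − ρ) = 6.7 × √0.256 = 6.7 × 0.5060 = 3.390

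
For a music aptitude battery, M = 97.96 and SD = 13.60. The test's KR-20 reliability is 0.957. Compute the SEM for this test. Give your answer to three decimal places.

SEM = SD · √(1 − ρ) = 13.60 × √0.043 = 13.60 × 0.2074 = 2.8202

2.820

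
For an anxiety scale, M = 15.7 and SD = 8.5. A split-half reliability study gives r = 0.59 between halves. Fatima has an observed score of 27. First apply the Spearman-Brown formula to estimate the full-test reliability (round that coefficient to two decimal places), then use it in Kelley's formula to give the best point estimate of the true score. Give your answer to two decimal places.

24.06

Spearman-Brown: ρ = 2r/(1 + r) = 2(0.59)/(1 + 0.59) = 1.180/1.59 = 0.7421 → 0.74
Weight the observed score by reliability and the mean by (1 − reliability): T̂ = 0.74·27 + 0.26·15.7 = 19.98 + 4.082 = 24.062.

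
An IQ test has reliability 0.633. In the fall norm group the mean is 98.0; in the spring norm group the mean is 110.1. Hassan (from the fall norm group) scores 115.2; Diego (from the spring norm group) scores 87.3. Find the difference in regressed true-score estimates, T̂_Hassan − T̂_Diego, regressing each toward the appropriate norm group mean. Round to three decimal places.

T̂_Hassan = 0.633(115.2) + 0.367(98.0) = 108.88760
T̂_Diego = 0.633(87.3) + 0.367(110.1) = 95.66760
Difference = 108.88760 − 95.66760 = 13.22000

13.220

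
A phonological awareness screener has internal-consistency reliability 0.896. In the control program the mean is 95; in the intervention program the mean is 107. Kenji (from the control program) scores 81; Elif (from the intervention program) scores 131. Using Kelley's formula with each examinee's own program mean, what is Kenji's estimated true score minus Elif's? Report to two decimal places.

T̂_Kenji = 0.896(81) + 0.104(95) = 82.4560
T̂_Elif = 0.896(131) + 0.104(107) = 128.5040
Difference = 82.4560 − 128.5040 = -46.0480

-46.05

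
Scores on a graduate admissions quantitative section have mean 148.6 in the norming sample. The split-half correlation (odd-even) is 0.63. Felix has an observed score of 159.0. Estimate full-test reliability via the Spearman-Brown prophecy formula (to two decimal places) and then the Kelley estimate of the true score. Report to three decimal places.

156.608

Spearman-Brown: ρ = 2r/(1 + r) = 2(0.63)/(1 + 0.63) = 1.260/1.63 = 0.7730 → 0.77
Regress the observed score toward the mean by the unreliability: T̂ = 0.77·159.0 + 0.23·148.6 = 122.430 + 34.178 = 156.6080.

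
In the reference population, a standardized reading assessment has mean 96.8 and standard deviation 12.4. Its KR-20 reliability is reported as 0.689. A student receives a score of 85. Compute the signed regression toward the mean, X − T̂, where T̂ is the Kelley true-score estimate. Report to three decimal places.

Weight the observed score by reliability and the mean by (1 − reliability): T̂ = 0.689·85 + 0.311·96.8 = 58.565 + 30.1048 = 88.66980.
X − T̂ = 85 − 88.6698 = -3.6698 → -3.670

-3.670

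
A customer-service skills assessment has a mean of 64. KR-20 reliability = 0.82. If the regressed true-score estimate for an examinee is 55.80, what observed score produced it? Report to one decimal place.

54.0

T̂ = ρX + (1 − ρ)μ  ⇒  X = (T̂ − (1 − ρ)μ) / ρ
X = (55.80 − 0.18 × 64) / 0.82 = (55.80 − 11.52) / 0.82 = 44.28 / 0.82 = 54.000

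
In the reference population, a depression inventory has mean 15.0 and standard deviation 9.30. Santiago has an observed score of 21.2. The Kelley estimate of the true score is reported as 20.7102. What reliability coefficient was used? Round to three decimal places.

0.921

T̂ = ρX + (1 − ρ)μ  ⇒  T̂ − μ = ρ(X − μ)
ρ = (T̂ − μ)/(X − μ) = (20.7102 − 15.0) / (21.2 − 15.0) = 5.7102 / 6.2 = 0.92100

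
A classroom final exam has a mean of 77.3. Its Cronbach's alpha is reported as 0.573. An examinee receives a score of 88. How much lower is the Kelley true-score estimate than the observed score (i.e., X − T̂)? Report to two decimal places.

4.57

T̂ = 0.573(88) + 0.427(77.3) = 50.424 + 33.0071 = 83.4311 → 83.431
X − T̂ = 88 − 83.431 = 4.569 → 4.57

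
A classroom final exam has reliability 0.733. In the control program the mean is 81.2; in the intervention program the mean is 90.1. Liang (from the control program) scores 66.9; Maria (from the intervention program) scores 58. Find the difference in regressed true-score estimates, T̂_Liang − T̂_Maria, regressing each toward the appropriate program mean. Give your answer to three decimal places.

4.147

T̂_Liang = 0.733(66.9) + 0.267(81.2) = 70.71810
T̂_Maria = 0.733(58) + 0.267(90.1) = 66.57070
Difference = 70.71810 − 66.57070 = 4.14740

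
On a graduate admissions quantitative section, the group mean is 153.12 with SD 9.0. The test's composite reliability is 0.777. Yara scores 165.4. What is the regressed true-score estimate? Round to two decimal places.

T̂ = ρX + (1 − ρ)μ
  = 0.777 × 165.4 + 0.223 × 153.12
  = 128.5158 + 34.14576
  = 162.662
  ≈ 162.66

162.66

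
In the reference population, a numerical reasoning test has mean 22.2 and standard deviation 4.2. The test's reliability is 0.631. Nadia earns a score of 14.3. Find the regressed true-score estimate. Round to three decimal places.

T̂ = 0.631(14.3) + 0.369(22.2) = 9.0233 + 8.1918 = 17.2151 → 17.215

17.215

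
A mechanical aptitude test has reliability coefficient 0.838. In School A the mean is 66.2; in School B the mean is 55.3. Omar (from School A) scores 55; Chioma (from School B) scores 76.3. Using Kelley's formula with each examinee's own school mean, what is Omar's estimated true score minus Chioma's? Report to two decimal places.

T̂_Omar = 0.838(55) + 0.162(66.2) = 56.8144
T̂_Chioma = 0.838(76.3) + 0.162(55.3) = 72.8980
Difference = 56.8144 − 72.8980 = -16.0836

-16.08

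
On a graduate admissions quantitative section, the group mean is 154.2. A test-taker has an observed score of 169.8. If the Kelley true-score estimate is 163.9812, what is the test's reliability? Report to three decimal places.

0.627

T̂ = ρX + (1 − ρ)μ  ⇒  T̂ − μ = ρ(X − μ)
ρ = (T̂ − μ)/(X − μ) = (163.9812 − 154.2) / (169.8 − 154.2) = 9.7812 / 15.6 = 0.62700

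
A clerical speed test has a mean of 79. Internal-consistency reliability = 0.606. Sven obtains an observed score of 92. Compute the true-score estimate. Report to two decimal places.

86.88

T̂ = 0.606(92) + 0.394(79) = 55.752 + 31.126 = 86.878 → 86.88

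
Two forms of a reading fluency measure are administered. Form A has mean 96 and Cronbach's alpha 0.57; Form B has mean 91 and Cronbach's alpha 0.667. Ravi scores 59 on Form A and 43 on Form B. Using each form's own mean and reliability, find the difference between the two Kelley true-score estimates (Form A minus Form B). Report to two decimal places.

15.93

T̂_A = 0.57(59) + 0.43(96) = 74.9100
T̂_B = 0.667(43) + 0.333(91) = 58.9840
T̂_A − T̂_B = 15.9260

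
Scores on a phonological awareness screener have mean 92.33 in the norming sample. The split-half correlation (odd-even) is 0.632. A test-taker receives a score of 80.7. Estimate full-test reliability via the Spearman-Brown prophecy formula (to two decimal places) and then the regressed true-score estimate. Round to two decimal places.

Spearman-Brown: ρ = 2r/(1 + r) = 2(0.632)/(1 + 0.632) = 1.2640/1.632 = 0.7745 → 0.77
Kelley's formula gives T̂ = 0.77·80.7 + 0.23·92.33 = 62.139 + 21.2359 = 83.375.

83.37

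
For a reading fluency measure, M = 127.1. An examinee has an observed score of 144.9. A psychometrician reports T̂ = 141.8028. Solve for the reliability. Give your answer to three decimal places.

0.826

T̂ = ρX + (1 − ρ)μ  ⇒  T̂ − μ = ρ(X − μ)
ρ = (T̂ − μ)/(X − μ) = (141.8028 − 127.1) / (144.9 − 127.1) = 14.7028 / 17.8 = 0.82600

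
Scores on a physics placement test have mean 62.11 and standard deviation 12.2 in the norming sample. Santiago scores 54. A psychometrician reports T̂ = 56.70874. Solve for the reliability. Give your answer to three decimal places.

T̂ = ρX + (1 − ρ)μ  ⇒  T̂ − μ = ρ(X − μ)
ρ = (T̂ − μ)/(X − μ) = (56.70874 − 62.11) / (54 − 62.11) = -5.40126 / -8.11 = 0.66600

0.666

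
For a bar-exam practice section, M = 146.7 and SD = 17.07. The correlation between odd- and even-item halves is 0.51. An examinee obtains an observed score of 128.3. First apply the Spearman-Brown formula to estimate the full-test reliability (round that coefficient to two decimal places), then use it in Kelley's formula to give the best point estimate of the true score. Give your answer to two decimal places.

134.19

Spearman-Brown: ρ = 2r/(1 + r) = 2(0.51)/(1 + 0.51) = 1.020/1.51 = 0.6755 → 0.68
T̂ = 0.68(128.3) + 0.32(146.7) = 87.244 + 46.944 = 134.188 → 134.19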